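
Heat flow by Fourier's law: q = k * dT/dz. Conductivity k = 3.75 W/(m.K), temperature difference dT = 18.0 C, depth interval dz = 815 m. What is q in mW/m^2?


q = k * dT / dz * 1000
= 3.75 * 18.0 / 815 * 1000
= 0.082822 * 1000
= 82.8221 mW/m^2

82.8221


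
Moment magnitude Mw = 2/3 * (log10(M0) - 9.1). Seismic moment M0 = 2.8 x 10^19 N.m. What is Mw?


log10(M0) = log10(2.8 x 10^19) = 19.4472
Mw = 2/3 * (19.4472 - 9.1)
= 2/3 * 10.3472
= 6.9

6.9


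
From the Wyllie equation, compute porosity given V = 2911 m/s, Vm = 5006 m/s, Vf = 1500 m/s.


1/V - 1/Vm = 1/2911 - 1/5006 = 0.00014376
1/Vf - 1/Vm = 1/1500 - 1/5006 = 0.00046691
phi = 0.00014376 / 0.00046691 = 0.3079

0.3079


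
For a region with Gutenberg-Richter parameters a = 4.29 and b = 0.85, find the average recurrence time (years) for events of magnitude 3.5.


log10(N) = 4.29 - 0.85*3.5 = 1.315
N = 10^1.315 = 20.653802
T = 1/N = 1/20.653802 = 0.0484 years

0.0484


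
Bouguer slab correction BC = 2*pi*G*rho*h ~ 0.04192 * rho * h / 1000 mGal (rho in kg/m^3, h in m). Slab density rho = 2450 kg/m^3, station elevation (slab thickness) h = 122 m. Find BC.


BC = 0.04192 * rho * h / 1000
= 0.04192 * 2450 * 122 / 1000
= 12.5299 mGal

12.5299


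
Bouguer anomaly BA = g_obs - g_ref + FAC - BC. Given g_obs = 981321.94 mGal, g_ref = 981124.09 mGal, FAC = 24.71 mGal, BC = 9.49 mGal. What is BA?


BA = g_obs - g_ref + FAC - BC
= 981321.94 - 981124.09 + 24.71 - 9.49
= 213.07 mGal

213.07


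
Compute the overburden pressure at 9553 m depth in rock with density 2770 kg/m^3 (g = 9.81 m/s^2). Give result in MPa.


P = rho * g * z / 1e6
= 2770 * 9.81 * 9553 / 1e6
= 259590356.1 / 1e6
= 259.5904 MPa

259.5904


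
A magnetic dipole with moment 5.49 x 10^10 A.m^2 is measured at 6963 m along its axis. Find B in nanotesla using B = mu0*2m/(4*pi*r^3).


m = 5.49 x 10^10 = 54900000000 A.m^2
2m = 109800000000 A.m^2
r^3 = 6963^3 = 337589698347
B = (4pi*10^-7) * 109800000000 / (4*pi * 337589698347) * 1e9
= 137978.749346 / 4242277265018.12 * 1e9
= 32.5247 nT

32.5247


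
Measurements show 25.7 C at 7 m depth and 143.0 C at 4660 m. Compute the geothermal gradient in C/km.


dT = 143.0 - 25.7 = 117.3 C
dz = 4660 - 7 = 4653 m
gradient = dT/dz * 1000 = 117.3/4653 * 1000 = 25.2095 C/km

25.2095


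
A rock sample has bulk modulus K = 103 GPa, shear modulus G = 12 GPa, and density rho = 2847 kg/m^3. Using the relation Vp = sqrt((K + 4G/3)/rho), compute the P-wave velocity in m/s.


First compute the effective modulus:
K + 4G/3 = 103e9 + 4*12e9/3 = 119000000000.0 Pa
Then divide by density:
119000000000.0 / 2847 = 41798384.2641 Pa/(kg/m^3)
Take the square root:
Vp = sqrt(41798384.2641) = 6465.17 m/s

6465.17


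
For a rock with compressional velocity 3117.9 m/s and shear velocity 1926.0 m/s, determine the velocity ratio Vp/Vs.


Vp/Vs = 3117.9 / 1926.0
= 1.6188

1.6188


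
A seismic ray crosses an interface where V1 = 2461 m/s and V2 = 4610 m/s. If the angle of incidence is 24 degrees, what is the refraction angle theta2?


sin(theta1) = sin(24 deg) = 0.406737
sin(theta2) = V2/V1 * sin(theta1) = 4610/2461 * 0.406737 = 0.761908
theta2 = arcsin(0.761908) = 49.6327 degrees

49.6327


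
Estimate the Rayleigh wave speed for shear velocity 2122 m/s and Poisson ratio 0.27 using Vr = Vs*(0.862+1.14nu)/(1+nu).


Numerator factor = 0.862 + 1.14*0.27 = 1.1698
Denominator = 1 + 0.27 = 1.27
Vr = 2122 * 1.1698 / 1.27 = 1954.58 m/s

1954.58


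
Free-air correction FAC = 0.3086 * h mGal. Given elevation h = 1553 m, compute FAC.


FAC = 0.3086 * h
= 0.3086 * 1553
= 479.2558 mGal

479.2558


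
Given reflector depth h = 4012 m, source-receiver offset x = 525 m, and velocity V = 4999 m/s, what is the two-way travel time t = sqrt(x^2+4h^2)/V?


x^2 + 4h^2 = 525^2 + 4*4012^2 = 275625 + 64384576 = 64660201
sqrt(64660201) = 8041.1567
t = 8041.1567 / 4999 = 1.6086 s

1.6086


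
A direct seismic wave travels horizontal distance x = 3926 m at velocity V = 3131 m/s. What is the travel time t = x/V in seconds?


t = x / V
= 3926 / 3131
= 1.2539 s

1.2539


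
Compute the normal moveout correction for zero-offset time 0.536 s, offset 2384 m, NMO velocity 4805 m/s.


x/Vnmo = 2384/4805 = 0.49615
(x/Vnmo)^2 = 0.246165
t0^2 = 0.287296
sqrt(0.287296 + 0.246165) = 0.730384
dt = 0.730384 - 0.536 = 0.194384

0.194384


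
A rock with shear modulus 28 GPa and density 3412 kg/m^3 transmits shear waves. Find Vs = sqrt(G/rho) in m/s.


Convert G to Pa: G = 28e9 Pa
Compute G/rho = 28e9 / 3412 = 8206330.5979
Vs = sqrt(8206330.5979) = 2864.67 m/s

2864.67


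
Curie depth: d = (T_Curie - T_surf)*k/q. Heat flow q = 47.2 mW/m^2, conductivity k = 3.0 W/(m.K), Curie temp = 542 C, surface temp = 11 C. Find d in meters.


T_Curie - T_surf = 542 - 11 = 531 C
Convert q to W/m^2: 47.2 mW/m^2 = 0.0472 W/m^2
d = 531 * 3.0 / 0.0472 = 33750.0 m

33750.0


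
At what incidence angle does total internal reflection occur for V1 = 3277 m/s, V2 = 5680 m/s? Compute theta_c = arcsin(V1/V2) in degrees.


V1/V2 = 3277/5680 = 0.576937
theta_c = arcsin(0.576937) = 35.2354 degrees

35.2354


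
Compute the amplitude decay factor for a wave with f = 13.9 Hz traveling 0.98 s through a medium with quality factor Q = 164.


pi*f*t/Q = pi*13.9*0.98/164 = 0.260944
A/A0 = exp(-0.260944) = 0.770324

0.770324


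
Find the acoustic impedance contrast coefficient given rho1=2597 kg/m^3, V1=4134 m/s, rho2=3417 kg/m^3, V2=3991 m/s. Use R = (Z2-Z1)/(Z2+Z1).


Z1 = 2597 * 4134 = 10735998
Z2 = 3417 * 3991 = 13637247
R = (13637247 - 10735998) / (13637247 + 10735998) = 2901249 / 24373245 = 0.119

0.119


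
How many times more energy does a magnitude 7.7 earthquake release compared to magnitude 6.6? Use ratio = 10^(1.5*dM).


M2 - M1 = 7.7 - 6.6 = 1.1
1.5 * 1.1 = 1.65
ratio = 10^1.65 = 44.67

44.67


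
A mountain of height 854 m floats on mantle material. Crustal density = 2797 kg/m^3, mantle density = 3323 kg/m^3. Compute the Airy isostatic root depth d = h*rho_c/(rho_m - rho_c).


rho_m - rho_c = 3323 - 2797 = 526
d = 854 * 2797 / 526
= 2388638 / 526
= 4541.14 m

4541.14


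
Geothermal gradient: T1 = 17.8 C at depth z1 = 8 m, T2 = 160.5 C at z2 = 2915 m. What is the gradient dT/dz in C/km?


dT = 160.5 - 17.8 = 142.7 C
dz = 2915 - 8 = 2907 m
gradient = dT/dz * 1000 = 142.7/2907 * 1000 = 49.0884 C/km

49.0884


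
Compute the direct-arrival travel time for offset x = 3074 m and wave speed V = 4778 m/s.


t = x / V
= 3074 / 4778
= 0.6434 s

0.6434


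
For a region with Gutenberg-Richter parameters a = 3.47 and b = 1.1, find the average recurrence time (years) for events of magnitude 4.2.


log10(N) = 3.47 - 1.1*4.2 = -1.15
N = 10^-1.15 = 0.070795
T = 1/N = 1/0.070795 = 14.1254 years

14.1254


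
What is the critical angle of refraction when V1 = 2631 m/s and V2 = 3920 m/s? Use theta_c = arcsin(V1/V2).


V1/V2 = 2631/3920 = 0.671173
theta_c = arcsin(0.671173) = 42.1577 degrees

42.1577


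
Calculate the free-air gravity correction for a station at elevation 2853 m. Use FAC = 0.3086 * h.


FAC = 0.3086 * h
= 0.3086 * 2853
= 880.4358 mGal

880.4358


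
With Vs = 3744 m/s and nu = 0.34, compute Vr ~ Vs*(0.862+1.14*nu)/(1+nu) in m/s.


Numerator factor = 0.862 + 1.14*0.34 = 1.2496
Denominator = 1 + 0.34 = 1.34
Vr = 3744 * 1.2496 / 1.34 = 3491.42 m/s

3491.42


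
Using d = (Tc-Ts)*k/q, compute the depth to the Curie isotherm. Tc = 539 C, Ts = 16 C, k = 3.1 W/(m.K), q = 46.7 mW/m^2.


T_Curie - T_surf = 539 - 16 = 523 C
Convert q to W/m^2: 46.7 mW/m^2 = 0.0467 W/m^2
d = 523 * 3.1 / 0.0467 = 34717.34 m

34717.34


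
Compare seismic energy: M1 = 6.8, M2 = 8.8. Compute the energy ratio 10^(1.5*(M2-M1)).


M2 - M1 = 8.8 - 6.8 = 2.0
1.5 * 2.0 = 3.0
ratio = 10^3.0 = 1000.0

1000.0


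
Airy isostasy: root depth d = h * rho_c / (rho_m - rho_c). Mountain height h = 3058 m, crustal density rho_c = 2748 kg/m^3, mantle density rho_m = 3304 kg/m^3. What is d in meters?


rho_m - rho_c = 3304 - 2748 = 556
d = 3058 * 2748 / 556
= 8403384 / 556
= 15114.0 m

15114.0


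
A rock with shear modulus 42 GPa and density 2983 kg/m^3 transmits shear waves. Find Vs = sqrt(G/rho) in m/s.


Convert G to Pa: G = 42e9 Pa
Compute G/rho = 42e9 / 2983 = 14079785.4509
Vs = sqrt(14079785.4509) = 3752.3 m/s

3752.3


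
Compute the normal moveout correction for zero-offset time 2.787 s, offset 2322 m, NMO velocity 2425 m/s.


x/Vnmo = 2322/2425 = 0.957526
(x/Vnmo)^2 = 0.916856
t0^2 = 7.767369
sqrt(7.767369 + 0.916856) = 2.946901
dt = 2.946901 - 2.787 = 0.159901

0.159901


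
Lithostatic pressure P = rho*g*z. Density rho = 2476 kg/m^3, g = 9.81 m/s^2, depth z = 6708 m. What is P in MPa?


P = rho * g * z / 1e6
= 2476 * 9.81 * 6708 / 1e6
= 162934368.48 / 1e6
= 162.9344 MPa

162.9344


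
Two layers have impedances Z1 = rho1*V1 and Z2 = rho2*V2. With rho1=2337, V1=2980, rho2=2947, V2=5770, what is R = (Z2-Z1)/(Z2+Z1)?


Z1 = 2337 * 2980 = 6964260
Z2 = 2947 * 5770 = 17004190
R = (17004190 - 6964260) / (17004190 + 6964260) = 10039930 / 23968450 = 0.4189

0.4189


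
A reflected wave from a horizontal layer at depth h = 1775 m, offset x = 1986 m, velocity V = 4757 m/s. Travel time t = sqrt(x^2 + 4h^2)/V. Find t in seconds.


x^2 + 4h^2 = 1986^2 + 4*1775^2 = 3944196 + 12602500 = 16546696
sqrt(16546696) = 4067.763
t = 4067.763 / 4757 = 0.8551 s

0.8551


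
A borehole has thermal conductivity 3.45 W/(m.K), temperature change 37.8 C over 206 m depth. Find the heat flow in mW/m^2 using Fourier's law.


q = k * dT / dz * 1000
= 3.45 * 37.8 / 206 * 1000
= 0.633058 * 1000
= 633.0583 mW/m^2

633.0583


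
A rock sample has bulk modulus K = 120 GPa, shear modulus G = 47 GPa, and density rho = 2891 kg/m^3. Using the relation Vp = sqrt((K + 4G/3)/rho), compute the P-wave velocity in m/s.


First compute the effective modulus:
K + 4G/3 = 120e9 + 4*47e9/3 = 182666666666.67 Pa
Then divide by density:
182666666666.67 / 2891 = 63184595.8722 Pa/(kg/m^3)
Take the square root:
Vp = sqrt(63184595.8722) = 7948.87 m/s

7948.87


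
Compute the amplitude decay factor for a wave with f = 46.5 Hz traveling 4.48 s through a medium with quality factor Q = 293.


pi*f*t/Q = pi*46.5*4.48/293 = 2.23364
A/A0 = exp(-2.23364) = 0.107138

0.107138


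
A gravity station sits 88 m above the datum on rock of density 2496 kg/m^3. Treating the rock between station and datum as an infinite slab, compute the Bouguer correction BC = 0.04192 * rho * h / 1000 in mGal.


BC = 0.04192 * rho * h / 1000
= 0.04192 * 2496 * 88 / 1000
= 9.2076 mGal

9.2076


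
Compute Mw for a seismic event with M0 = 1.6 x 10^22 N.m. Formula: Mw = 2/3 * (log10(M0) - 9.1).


log10(M0) = log10(1.6 x 10^22) = 22.2041
Mw = 2/3 * (22.2041 - 9.1)
= 2/3 * 13.1041
= 8.74

8.74


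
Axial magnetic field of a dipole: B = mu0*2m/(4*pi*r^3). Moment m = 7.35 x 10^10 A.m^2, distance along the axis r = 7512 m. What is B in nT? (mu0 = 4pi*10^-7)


m = 7.35 x 10^10 = 73500000000 A.m^2
2m = 147000000000 A.m^2
r^3 = 7512^3 = 423903241728
B = (4pi*10^-7) * 147000000000 / (4*pi * 423903241728) * 1e9
= 184725.648031 / 5326925240182.33 * 1e9
= 34.6777 nT

34.6777


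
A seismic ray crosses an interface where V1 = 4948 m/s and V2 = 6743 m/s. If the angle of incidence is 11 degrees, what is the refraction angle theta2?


sin(theta1) = sin(11 deg) = 0.190809
sin(theta2) = V2/V1 * sin(theta1) = 6743/4948 * 0.190809 = 0.260029
theta2 = arcsin(0.260029) = 15.0718 degrees

15.0718


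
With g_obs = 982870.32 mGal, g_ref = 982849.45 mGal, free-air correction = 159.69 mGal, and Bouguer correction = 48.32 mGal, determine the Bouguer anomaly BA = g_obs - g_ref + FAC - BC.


BA = g_obs - g_ref + FAC - BC
= 982870.32 - 982849.45 + 159.69 - 48.32
= 132.24 mGal

132.24


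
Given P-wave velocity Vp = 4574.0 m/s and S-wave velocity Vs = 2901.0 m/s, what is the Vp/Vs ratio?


Vp/Vs = 4574.0 / 2901.0
= 1.5767

1.5767


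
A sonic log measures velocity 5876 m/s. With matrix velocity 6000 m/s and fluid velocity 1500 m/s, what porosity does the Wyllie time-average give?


1/V - 1/Vm = 1/5876 - 1/6000 = 3.52e-06
1/Vf - 1/Vm = 1/1500 - 1/6000 = 0.0005
phi = 3.52e-06 / 0.0005 = 0.007

0.007


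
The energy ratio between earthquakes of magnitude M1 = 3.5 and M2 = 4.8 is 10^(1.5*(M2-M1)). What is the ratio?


M2 - M1 = 4.8 - 3.5 = 1.3
1.5 * 1.3 = 1.95
ratio = 10^1.95 = 89.13

89.13


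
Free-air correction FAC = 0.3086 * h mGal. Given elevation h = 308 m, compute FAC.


FAC = 0.3086 * h
= 0.3086 * 308
= 95.0488 mGal

95.0488


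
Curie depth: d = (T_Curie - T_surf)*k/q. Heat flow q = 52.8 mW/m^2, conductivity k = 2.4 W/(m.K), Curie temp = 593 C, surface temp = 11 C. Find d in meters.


T_Curie - T_surf = 593 - 11 = 582 C
Convert q to W/m^2: 52.8 mW/m^2 = 0.0528 W/m^2
d = 582 * 2.4 / 0.0528 = 26454.55 m

26454.55


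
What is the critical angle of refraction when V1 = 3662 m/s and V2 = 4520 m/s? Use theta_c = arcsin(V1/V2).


V1/V2 = 3662/4520 = 0.810177
theta_c = arcsin(0.810177) = 54.1132 degrees

54.1132


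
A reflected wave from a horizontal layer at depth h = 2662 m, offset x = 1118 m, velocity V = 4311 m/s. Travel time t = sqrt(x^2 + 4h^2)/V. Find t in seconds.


x^2 + 4h^2 = 1118^2 + 4*2662^2 = 1249924 + 28344976 = 29594900
sqrt(29594900) = 5440.1195
t = 5440.1195 / 4311 = 1.2619 s

1.2619


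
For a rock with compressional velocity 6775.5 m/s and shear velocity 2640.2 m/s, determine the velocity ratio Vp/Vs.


Vp/Vs = 6775.5 / 2640.2
= 2.5663

2.5663


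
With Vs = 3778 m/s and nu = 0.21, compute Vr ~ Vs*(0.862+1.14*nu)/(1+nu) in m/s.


Numerator factor = 0.862 + 1.14*0.21 = 1.1014
Denominator = 1 + 0.21 = 1.21
Vr = 3778 * 1.1014 / 1.21 = 3438.92 m/s

3438.92


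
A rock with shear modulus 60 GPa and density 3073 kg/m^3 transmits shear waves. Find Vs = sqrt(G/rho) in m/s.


Convert G to Pa: G = 60e9 Pa
Compute G/rho = 60e9 / 3073 = 19524894.2402
Vs = sqrt(19524894.2402) = 4418.7 m/s

4418.7


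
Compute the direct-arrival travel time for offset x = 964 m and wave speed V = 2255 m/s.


t = x / V
= 964 / 2255
= 0.4275 s

0.4275


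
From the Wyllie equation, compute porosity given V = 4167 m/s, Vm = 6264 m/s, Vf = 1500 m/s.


1/V - 1/Vm = 1/4167 - 1/6264 = 8.034e-05
1/Vf - 1/Vm = 1/1500 - 1/6264 = 0.00050702
phi = 8.034e-05 / 0.00050702 = 0.1585

0.1585


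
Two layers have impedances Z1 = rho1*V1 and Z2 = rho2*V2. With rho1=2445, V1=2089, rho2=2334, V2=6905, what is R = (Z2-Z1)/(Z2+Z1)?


Z1 = 2445 * 2089 = 5107605
Z2 = 2334 * 6905 = 16116270
R = (16116270 - 5107605) / (16116270 + 5107605) = 11008665 / 21223875 = 0.5187

0.5187


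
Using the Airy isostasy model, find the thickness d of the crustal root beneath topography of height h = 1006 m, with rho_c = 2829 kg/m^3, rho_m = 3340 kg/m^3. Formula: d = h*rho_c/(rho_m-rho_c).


rho_m - rho_c = 3340 - 2829 = 511
d = 1006 * 2829 / 511
= 2845974 / 511
= 5569.42 m

5569.42


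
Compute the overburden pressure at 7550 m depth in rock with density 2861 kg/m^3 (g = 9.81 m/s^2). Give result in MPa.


P = rho * g * z / 1e6
= 2861 * 9.81 * 7550 / 1e6
= 211901395.5 / 1e6
= 211.9014 MPa

211.9014


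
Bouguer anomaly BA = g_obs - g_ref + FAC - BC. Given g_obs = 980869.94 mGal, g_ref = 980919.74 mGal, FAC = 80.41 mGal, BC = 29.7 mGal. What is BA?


BA = g_obs - g_ref + FAC - BC
= 980869.94 - 980919.74 + 80.41 - 29.7
= 0.91 mGal

0.91


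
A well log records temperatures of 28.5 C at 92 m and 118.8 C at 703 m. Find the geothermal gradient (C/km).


dT = 118.8 - 28.5 = 90.3 C
dz = 703 - 92 = 611 m
gradient = dT/dz * 1000 = 90.3/611 * 1000 = 147.7905 C/km

147.7905


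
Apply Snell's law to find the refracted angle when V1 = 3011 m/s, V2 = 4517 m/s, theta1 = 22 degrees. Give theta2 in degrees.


sin(theta1) = sin(22 deg) = 0.374607
sin(theta2) = V2/V1 * sin(theta1) = 4517/3011 * 0.374607 = 0.561972
theta2 = arcsin(0.561972) = 34.1923 degrees

34.1923


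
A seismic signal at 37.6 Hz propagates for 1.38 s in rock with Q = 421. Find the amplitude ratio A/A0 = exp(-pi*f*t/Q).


pi*f*t/Q = pi*37.6*1.38/421 = 0.387199
A/A0 = exp(-0.387199) = 0.678956

0.678956


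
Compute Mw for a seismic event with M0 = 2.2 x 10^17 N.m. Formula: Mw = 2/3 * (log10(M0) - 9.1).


log10(M0) = log10(2.2 x 10^17) = 17.3424
Mw = 2/3 * (17.3424 - 9.1)
= 2/3 * 8.2424
= 5.49

5.49


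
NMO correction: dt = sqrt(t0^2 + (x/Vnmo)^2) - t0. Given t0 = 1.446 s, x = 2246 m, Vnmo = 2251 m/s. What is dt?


x/Vnmo = 2246/2251 = 0.997779
(x/Vnmo)^2 = 0.995562
t0^2 = 2.090916
sqrt(2.090916 + 0.995562) = 1.756838
dt = 1.756838 - 1.446 = 0.310838

0.310838


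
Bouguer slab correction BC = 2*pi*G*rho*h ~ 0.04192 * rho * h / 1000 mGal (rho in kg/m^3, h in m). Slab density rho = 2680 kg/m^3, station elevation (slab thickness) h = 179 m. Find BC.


BC = 0.04192 * rho * h / 1000
= 0.04192 * 2680 * 179 / 1000
= 20.1099 mGal

20.1099


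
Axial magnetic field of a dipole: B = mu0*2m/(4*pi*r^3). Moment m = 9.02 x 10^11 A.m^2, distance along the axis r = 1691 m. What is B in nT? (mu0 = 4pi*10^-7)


m = 9.02 x 10^11 = 902000000000 A.m^2
2m = 1804000000000 A.m^2
r^3 = 1691^3 = 4835382371
B = (4pi*10^-7) * 1804000000000 / (4*pi * 4835382371) * 1e9
= 2266973.25883 / 60763206936.12 * 1e9
= 37308.3215 nT

37308.3215


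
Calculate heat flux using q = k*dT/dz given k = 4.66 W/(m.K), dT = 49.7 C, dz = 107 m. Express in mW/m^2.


q = k * dT / dz * 1000
= 4.66 * 49.7 / 107 * 1000
= 2.164505 * 1000
= 2164.5047 mW/m^2

2164.5047


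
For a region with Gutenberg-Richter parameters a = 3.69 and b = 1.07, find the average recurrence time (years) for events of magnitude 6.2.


log10(N) = 3.69 - 1.07*6.2 = -2.944
N = 10^-2.944 = 0.001138
T = 1/N = 1/0.001138 = 879.0225 years

879.0225


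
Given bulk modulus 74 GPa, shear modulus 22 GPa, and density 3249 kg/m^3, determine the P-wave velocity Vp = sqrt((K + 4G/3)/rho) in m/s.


First compute the effective modulus:
K + 4G/3 = 74e9 + 4*22e9/3 = 103333333333.33 Pa
Then divide by density:
103333333333.33 / 3249 = 31804657.8434 Pa/(kg/m^3)
Take the square root:
Vp = sqrt(31804657.8434) = 5639.56 m/s

5639.56


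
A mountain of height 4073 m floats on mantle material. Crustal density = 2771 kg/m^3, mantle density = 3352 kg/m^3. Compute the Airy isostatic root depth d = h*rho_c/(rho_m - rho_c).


rho_m - rho_c = 3352 - 2771 = 581
d = 4073 * 2771 / 581
= 11286283 / 581
= 19425.62 m

19425.62


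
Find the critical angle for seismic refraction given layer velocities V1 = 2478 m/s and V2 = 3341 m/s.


V1/V2 = 2478/3341 = 0.741694
theta_c = arcsin(0.741694) = 47.8759 degrees

47.8759


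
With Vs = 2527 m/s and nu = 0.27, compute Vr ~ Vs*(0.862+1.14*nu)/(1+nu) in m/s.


Numerator factor = 0.862 + 1.14*0.27 = 1.1698
Denominator = 1 + 0.27 = 1.27
Vr = 2527 * 1.1698 / 1.27 = 2327.63 m/s

2327.63


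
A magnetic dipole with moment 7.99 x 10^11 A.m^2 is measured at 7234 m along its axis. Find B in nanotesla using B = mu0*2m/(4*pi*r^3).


m = 7.99 x 10^11 = 799000000000 A.m^2
2m = 1598000000000 A.m^2
r^3 = 7234^3 = 378560688904
B = (4pi*10^-7) * 1598000000000 / (4*pi * 378560688904) * 1e9
= 2008106.024175 / 4757133916794.79 * 1e9
= 422.1252 nT

422.1252


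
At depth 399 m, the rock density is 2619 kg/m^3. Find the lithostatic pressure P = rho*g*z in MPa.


P = rho * g * z / 1e6
= 2619 * 9.81 * 399 / 1e6
= 10251263.61 / 1e6
= 10.2513 MPa

10.2513


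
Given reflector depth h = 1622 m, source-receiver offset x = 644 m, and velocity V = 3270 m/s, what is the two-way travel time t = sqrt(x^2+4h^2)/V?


x^2 + 4h^2 = 644^2 + 4*1622^2 = 414736 + 10523536 = 10938272
sqrt(10938272) = 3307.3059
t = 3307.3059 / 3270 = 1.0114 s

1.0114


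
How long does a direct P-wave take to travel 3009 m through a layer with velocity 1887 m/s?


t = x / V
= 3009 / 1887
= 1.5946 s

1.5946


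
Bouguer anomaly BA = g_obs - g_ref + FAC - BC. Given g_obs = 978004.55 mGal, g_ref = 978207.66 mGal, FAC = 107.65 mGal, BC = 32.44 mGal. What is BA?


BA = g_obs - g_ref + FAC - BC
= 978004.55 - 978207.66 + 107.65 - 32.44
= -127.9 mGal

-127.9


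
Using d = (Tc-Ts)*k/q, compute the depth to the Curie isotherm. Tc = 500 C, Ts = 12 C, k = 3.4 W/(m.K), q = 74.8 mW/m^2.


T_Curie - T_surf = 500 - 12 = 488 C
Convert q to W/m^2: 74.8 mW/m^2 = 0.0748 W/m^2
d = 488 * 3.4 / 0.0748 = 22181.82 m

22181.82


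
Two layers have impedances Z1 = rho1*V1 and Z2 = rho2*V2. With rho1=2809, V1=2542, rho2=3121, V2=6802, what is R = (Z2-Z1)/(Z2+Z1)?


Z1 = 2809 * 2542 = 7140478
Z2 = 3121 * 6802 = 21229042
R = (21229042 - 7140478) / (21229042 + 7140478) = 14088564 / 28369520 = 0.4966

0.4966


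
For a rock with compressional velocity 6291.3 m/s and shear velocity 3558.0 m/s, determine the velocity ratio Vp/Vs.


Vp/Vs = 6291.3 / 3558.0
= 1.7682

1.7682


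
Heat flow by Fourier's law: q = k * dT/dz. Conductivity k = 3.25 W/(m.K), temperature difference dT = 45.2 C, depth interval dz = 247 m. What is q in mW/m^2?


q = k * dT / dz * 1000
= 3.25 * 45.2 / 247 * 1000
= 0.594737 * 1000
= 594.7368 mW/m^2

594.7368


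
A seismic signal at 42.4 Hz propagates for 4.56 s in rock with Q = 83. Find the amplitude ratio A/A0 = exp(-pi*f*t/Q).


pi*f*t/Q = pi*42.4*4.56/83 = 7.31817
A/A0 = exp(-7.31817) = 0.000663

6.630000e-04


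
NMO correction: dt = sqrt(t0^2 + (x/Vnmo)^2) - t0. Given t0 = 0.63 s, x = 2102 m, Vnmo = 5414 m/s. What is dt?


x/Vnmo = 2102/5414 = 0.388253
(x/Vnmo)^2 = 0.15074
t0^2 = 0.3969
sqrt(0.3969 + 0.15074) = 0.740027
dt = 0.740027 - 0.63 = 0.110027

0.110027


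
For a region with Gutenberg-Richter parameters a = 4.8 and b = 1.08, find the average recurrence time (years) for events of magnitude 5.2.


log10(N) = 4.8 - 1.08*5.2 = -0.816
N = 10^-0.816 = 0.152757
T = 1/N = 1/0.152757 = 6.5464 years

6.5464


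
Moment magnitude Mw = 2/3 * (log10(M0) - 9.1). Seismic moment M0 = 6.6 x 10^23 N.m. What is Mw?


log10(M0) = log10(6.6 x 10^23) = 23.8195
Mw = 2/3 * (23.8195 - 9.1)
= 2/3 * 14.7195
= 9.81

9.81


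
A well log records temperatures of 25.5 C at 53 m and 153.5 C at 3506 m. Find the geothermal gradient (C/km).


dT = 153.5 - 25.5 = 128.0 C
dz = 3506 - 53 = 3453 m
gradient = dT/dz * 1000 = 128.0/3453 * 1000 = 37.0692 C/km

37.0692


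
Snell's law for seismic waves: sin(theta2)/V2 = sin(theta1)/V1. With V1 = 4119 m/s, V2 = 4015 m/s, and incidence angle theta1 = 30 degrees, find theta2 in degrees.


sin(theta1) = sin(30 deg) = 0.5
sin(theta2) = V2/V1 * sin(theta1) = 4015/4119 * 0.5 = 0.487376
theta2 = arcsin(0.487376) = 29.1682 degrees

29.1682


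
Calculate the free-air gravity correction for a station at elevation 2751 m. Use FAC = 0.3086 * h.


FAC = 0.3086 * h
= 0.3086 * 2751
= 848.9586 mGal

848.9586


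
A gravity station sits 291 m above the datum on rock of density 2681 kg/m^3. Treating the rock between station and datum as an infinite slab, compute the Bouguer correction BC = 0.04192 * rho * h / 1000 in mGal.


BC = 0.04192 * rho * h / 1000
= 0.04192 * 2681 * 291 / 1000
= 32.7048 mGal

32.7048


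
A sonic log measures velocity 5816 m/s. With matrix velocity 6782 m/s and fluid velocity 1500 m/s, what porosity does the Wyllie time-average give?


1/V - 1/Vm = 1/5816 - 1/6782 = 2.449e-05
1/Vf - 1/Vm = 1/1500 - 1/6782 = 0.00051922
phi = 2.449e-05 / 0.00051922 = 0.0472

0.0472


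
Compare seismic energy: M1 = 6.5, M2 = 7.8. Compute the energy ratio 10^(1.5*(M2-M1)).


M2 - M1 = 7.8 - 6.5 = 1.3
1.5 * 1.3 = 1.95
ratio = 10^1.95 = 89.13

89.13


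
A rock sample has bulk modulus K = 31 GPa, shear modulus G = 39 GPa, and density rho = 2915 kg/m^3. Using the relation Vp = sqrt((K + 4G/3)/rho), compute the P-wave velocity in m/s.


First compute the effective modulus:
K + 4G/3 = 31e9 + 4*39e9/3 = 83000000000.0 Pa
Then divide by density:
83000000000.0 / 2915 = 28473413.3791 Pa/(kg/m^3)
Take the square root:
Vp = sqrt(28473413.3791) = 5336.05 m/s

5336.05


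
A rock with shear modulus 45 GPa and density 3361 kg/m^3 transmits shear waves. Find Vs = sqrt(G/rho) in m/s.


Convert G to Pa: G = 45e9 Pa
Compute G/rho = 45e9 / 3361 = 13388872.3594
Vs = sqrt(13388872.3594) = 3659.08 m/s

3659.08


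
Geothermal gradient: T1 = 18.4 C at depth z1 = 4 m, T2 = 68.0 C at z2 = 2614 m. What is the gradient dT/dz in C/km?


dT = 68.0 - 18.4 = 49.6 C
dz = 2614 - 4 = 2610 m
gradient = dT/dz * 1000 = 49.6/2610 * 1000 = 19.0038 C/km

19.0038


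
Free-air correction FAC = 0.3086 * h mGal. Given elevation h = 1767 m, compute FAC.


FAC = 0.3086 * h
= 0.3086 * 1767
= 545.2962 mGal

545.2962


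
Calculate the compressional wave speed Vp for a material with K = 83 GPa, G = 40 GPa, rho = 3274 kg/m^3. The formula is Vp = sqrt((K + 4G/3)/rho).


First compute the effective modulus:
K + 4G/3 = 83e9 + 4*40e9/3 = 136333333333.33 Pa
Then divide by density:
136333333333.33 / 3274 = 41641213.6021 Pa/(kg/m^3)
Take the square root:
Vp = sqrt(41641213.6021) = 6453.0 m/s

6453.0


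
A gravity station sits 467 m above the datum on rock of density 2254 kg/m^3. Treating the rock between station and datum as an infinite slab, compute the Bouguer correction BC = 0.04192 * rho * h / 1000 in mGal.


BC = 0.04192 * rho * h / 1000
= 0.04192 * 2254 * 467 / 1000
= 44.1257 mGal

44.1257


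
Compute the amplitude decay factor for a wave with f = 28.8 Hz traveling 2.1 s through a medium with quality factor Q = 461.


pi*f*t/Q = pi*28.8*2.1/461 = 0.412155
A/A0 = exp(-0.412155) = 0.662222

0.662222


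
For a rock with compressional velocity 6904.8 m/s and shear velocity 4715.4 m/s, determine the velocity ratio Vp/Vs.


Vp/Vs = 6904.8 / 4715.4
= 1.4643

1.4643


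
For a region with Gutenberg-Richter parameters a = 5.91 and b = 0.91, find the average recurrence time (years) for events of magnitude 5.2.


log10(N) = 5.91 - 0.91*5.2 = 1.178
N = 10^1.178 = 15.066071
T = 1/N = 1/15.066071 = 0.0664 years

0.0664


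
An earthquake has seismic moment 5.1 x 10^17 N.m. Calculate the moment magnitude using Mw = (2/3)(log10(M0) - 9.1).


log10(M0) = log10(5.1 x 10^17) = 17.7076
Mw = 2/3 * (17.7076 - 9.1)
= 2/3 * 8.6076
= 5.74

5.74


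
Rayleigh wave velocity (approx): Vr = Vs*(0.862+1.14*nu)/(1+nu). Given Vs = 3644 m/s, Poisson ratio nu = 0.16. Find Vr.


Numerator factor = 0.862 + 1.14*0.16 = 1.0444
Denominator = 1 + 0.16 = 1.16
Vr = 3644 * 1.0444 / 1.16 = 3280.86 m/s

3280.86


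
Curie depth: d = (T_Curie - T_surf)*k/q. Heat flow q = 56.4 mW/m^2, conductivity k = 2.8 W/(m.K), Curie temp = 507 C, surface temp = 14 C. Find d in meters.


T_Curie - T_surf = 507 - 14 = 493 C
Convert q to W/m^2: 56.4 mW/m^2 = 0.0564 W/m^2
d = 493 * 2.8 / 0.0564 = 24475.18 m

24475.18


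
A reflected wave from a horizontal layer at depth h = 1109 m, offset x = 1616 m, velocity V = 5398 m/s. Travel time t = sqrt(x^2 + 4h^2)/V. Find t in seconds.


x^2 + 4h^2 = 1616^2 + 4*1109^2 = 2611456 + 4919524 = 7530980
sqrt(7530980) = 2744.2631
t = 2744.2631 / 5398 = 0.5084 s

0.5084


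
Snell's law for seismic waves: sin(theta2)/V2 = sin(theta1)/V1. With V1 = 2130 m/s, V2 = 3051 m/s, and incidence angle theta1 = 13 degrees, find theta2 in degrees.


sin(theta1) = sin(13 deg) = 0.224951
sin(theta2) = V2/V1 * sin(theta1) = 3051/2130 * 0.224951 = 0.322219
theta2 = arcsin(0.322219) = 18.7972 degrees

18.7972


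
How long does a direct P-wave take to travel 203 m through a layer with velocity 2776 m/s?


t = x / V
= 203 / 2776
= 0.0731 s

0.0731


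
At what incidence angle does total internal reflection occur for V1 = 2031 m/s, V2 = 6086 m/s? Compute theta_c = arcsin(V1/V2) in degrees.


V1/V2 = 2031/6086 = 0.333717
theta_c = arcsin(0.333717) = 19.4945 degrees

19.4945


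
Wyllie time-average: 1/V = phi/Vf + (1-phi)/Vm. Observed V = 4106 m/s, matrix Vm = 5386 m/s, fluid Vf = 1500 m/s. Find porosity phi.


1/V - 1/Vm = 1/4106 - 1/5386 = 5.788e-05
1/Vf - 1/Vm = 1/1500 - 1/5386 = 0.000481
phi = 5.788e-05 / 0.000481 = 0.1203

0.1203


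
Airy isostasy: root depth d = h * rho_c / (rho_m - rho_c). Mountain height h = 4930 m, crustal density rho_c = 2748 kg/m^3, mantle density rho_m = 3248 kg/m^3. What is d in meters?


rho_m - rho_c = 3248 - 2748 = 500
d = 4930 * 2748 / 500
= 13547640 / 500
= 27095.28 m

27095.28


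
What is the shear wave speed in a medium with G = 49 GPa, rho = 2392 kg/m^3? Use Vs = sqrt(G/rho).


Convert G to Pa: G = 49e9 Pa
Compute G/rho = 49e9 / 2392 = 20484949.8328
Vs = sqrt(20484949.8328) = 4526.03 m/s

4526.03


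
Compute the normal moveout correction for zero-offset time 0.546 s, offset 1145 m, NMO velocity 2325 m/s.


x/Vnmo = 1145/2325 = 0.492473
(x/Vnmo)^2 = 0.24253
t0^2 = 0.298116
sqrt(0.298116 + 0.24253) = 0.735286
dt = 0.735286 - 0.546 = 0.189286

0.189286


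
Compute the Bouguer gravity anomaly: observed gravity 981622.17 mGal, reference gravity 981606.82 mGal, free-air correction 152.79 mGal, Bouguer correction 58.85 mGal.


BA = g_obs - g_ref + FAC - BC
= 981622.17 - 981606.82 + 152.79 - 58.85
= 109.29 mGal

109.29


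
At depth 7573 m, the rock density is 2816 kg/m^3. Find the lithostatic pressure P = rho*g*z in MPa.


P = rho * g * z / 1e6
= 2816 * 9.81 * 7573 / 1e6
= 209203822.08 / 1e6
= 209.2038 MPa

209.2038


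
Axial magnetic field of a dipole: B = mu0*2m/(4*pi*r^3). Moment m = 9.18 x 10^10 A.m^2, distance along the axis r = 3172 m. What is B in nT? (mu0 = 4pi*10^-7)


m = 9.18 x 10^10 = 91800000000 A.m^2
2m = 183600000000 A.m^2
r^3 = 3172^3 = 31915344448
B = (4pi*10^-7) * 183600000000 / (4*pi * 31915344448) * 1e9
= 230718.56448 / 401060046618.5 * 1e9
= 575.2719 nT

575.2719


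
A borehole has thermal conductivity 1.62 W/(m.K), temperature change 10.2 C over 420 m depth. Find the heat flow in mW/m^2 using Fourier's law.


q = k * dT / dz * 1000
= 1.62 * 10.2 / 420 * 1000
= 0.039343 * 1000
= 39.3429 mW/m^2

39.3429


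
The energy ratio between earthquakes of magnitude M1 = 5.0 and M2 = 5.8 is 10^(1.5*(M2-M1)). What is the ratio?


M2 - M1 = 5.8 - 5.0 = 0.8
1.5 * 0.8 = 1.2
ratio = 10^1.2 = 15.85

15.85


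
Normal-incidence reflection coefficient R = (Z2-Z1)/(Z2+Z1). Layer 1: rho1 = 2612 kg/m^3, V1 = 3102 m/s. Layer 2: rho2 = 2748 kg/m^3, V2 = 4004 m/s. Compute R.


Z1 = 2612 * 3102 = 8102424
Z2 = 2748 * 4004 = 11002992
R = (11002992 - 8102424) / (11002992 + 8102424) = 2900568 / 19105416 = 0.1518

0.1518


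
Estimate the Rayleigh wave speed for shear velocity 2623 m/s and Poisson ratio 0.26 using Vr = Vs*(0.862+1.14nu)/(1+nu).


Numerator factor = 0.862 + 1.14*0.26 = 1.1584
Denominator = 1 + 0.26 = 1.26
Vr = 2623 * 1.1584 / 1.26 = 2411.49 m/s

2411.49


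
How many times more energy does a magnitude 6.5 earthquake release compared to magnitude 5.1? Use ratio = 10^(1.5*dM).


M2 - M1 = 6.5 - 5.1 = 1.4
1.5 * 1.4 = 2.1
ratio = 10^2.1 = 125.89

125.89


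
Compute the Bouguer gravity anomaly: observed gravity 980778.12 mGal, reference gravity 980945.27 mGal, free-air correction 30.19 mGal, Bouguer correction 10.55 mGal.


BA = g_obs - g_ref + FAC - BC
= 980778.12 - 980945.27 + 30.19 - 10.55
= -147.51 mGal

-147.51


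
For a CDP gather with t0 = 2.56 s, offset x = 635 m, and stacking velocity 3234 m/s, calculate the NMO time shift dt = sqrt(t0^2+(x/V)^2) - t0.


x/Vnmo = 635/3234 = 0.196351
(x/Vnmo)^2 = 0.038554
t0^2 = 6.5536
sqrt(6.5536 + 0.038554) = 2.567519
dt = 2.567519 - 2.56 = 0.007519

0.007519


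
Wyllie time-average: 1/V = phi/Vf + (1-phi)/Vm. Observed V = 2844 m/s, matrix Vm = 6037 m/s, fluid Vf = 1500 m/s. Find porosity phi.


1/V - 1/Vm = 1/2844 - 1/6037 = 0.00018597
1/Vf - 1/Vm = 1/1500 - 1/6037 = 0.00050102
phi = 0.00018597 / 0.00050102 = 0.3712

0.3712


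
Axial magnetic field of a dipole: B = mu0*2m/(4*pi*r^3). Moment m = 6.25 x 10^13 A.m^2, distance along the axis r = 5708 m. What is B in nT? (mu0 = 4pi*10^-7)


m = 6.25 x 10^13 = 62500000000000 A.m^2
2m = 125000000000000 A.m^2
r^3 = 5708^3 = 185973854912
B = (4pi*10^-7) * 125000000000000 / (4*pi * 185973854912) * 1e9
= 157079632.67949 / 2337016385405.25 * 1e9
= 67213.749 nT

67213.749


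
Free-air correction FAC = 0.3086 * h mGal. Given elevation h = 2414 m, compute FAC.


FAC = 0.3086 * h
= 0.3086 * 2414
= 744.9604 mGal

744.9604


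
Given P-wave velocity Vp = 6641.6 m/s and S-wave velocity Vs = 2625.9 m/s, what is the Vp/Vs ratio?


Vp/Vs = 6641.6 / 2625.9
= 2.5293

2.5293


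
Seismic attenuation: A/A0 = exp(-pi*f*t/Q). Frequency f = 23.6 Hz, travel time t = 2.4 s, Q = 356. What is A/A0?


pi*f*t/Q = pi*23.6*2.4/356 = 0.499831
A/A0 = exp(-0.499831) = 0.606633

0.606633


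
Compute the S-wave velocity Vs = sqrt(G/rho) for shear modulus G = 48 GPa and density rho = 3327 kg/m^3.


Convert G to Pa: G = 48e9 Pa
Compute G/rho = 48e9 / 3327 = 14427412.083
Vs = sqrt(14427412.083) = 3798.34 m/s

3798.34


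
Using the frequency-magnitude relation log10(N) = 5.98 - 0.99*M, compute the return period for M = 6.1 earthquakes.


log10(N) = 5.98 - 0.99*6.1 = -0.059
N = 10^-0.059 = 0.872971
T = 1/N = 1/0.872971 = 1.1455 years

1.1455


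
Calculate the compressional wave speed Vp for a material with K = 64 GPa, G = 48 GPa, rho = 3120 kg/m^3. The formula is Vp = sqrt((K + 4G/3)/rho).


First compute the effective modulus:
K + 4G/3 = 64e9 + 4*48e9/3 = 128000000000.0 Pa
Then divide by density:
128000000000.0 / 3120 = 41025641.0256 Pa/(kg/m^3)
Take the square root:
Vp = sqrt(41025641.0256) = 6405.13 m/s

6405.13


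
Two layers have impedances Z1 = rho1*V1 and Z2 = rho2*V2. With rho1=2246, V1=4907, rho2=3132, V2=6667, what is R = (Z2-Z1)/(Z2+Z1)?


Z1 = 2246 * 4907 = 11021122
Z2 = 3132 * 6667 = 20881044
R = (20881044 - 11021122) / (20881044 + 11021122) = 9859922 / 31902166 = 0.3091

0.3091


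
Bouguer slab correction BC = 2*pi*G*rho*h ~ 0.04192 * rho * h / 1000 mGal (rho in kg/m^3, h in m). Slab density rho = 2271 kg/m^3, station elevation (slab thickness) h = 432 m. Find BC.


BC = 0.04192 * rho * h / 1000
= 0.04192 * 2271 * 432 / 1000
= 41.1265 mGal

41.1265


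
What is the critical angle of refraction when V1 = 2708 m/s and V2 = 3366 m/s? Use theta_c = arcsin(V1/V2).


V1/V2 = 2708/3366 = 0.804516
theta_c = arcsin(0.804516) = 53.5635 degrees

53.5635


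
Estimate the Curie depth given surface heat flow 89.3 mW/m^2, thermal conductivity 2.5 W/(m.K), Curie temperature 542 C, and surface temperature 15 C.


T_Curie - T_surf = 542 - 15 = 527 C
Convert q to W/m^2: 89.3 mW/m^2 = 0.0893 W/m^2
d = 527 * 2.5 / 0.0893 = 14753.64 m

14753.64


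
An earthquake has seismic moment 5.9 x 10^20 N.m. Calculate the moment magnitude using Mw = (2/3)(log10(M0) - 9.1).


log10(M0) = log10(5.9 x 10^20) = 20.7709
Mw = 2/3 * (20.7709 - 9.1)
= 2/3 * 11.6709
= 7.78

7.78


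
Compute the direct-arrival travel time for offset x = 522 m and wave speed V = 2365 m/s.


t = x / V
= 522 / 2365
= 0.2207 s

0.2207


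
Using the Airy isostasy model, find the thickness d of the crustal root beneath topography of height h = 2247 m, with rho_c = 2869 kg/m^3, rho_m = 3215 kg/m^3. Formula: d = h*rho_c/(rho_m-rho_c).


rho_m - rho_c = 3215 - 2869 = 346
d = 2247 * 2869 / 346
= 6446643 / 346
= 18631.92 m

18631.92


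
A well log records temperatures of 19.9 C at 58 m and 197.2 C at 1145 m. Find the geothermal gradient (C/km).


dT = 197.2 - 19.9 = 177.3 C
dz = 1145 - 58 = 1087 m
gradient = dT/dz * 1000 = 177.3/1087 * 1000 = 163.1095 C/km

163.1095


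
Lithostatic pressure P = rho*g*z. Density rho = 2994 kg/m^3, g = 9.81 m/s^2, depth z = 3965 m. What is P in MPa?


P = rho * g * z / 1e6
= 2994 * 9.81 * 3965 / 1e6
= 116456570.1 / 1e6
= 116.4566 MPa

116.4566


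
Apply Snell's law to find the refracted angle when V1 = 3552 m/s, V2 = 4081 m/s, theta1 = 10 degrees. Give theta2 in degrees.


sin(theta1) = sin(10 deg) = 0.173648
sin(theta2) = V2/V1 * sin(theta1) = 4081/3552 * 0.173648 = 0.19951
theta2 = arcsin(0.19951) = 11.5083 degrees

11.5083


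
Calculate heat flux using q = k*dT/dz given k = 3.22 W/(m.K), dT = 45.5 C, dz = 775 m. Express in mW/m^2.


q = k * dT / dz * 1000
= 3.22 * 45.5 / 775 * 1000
= 0.189045 * 1000
= 189.0452 mW/m^2

189.0452


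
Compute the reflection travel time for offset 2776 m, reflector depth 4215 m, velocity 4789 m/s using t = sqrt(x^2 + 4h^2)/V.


x^2 + 4h^2 = 2776^2 + 4*4215^2 = 7706176 + 71064900 = 78771076
sqrt(78771076) = 8875.3071
t = 8875.3071 / 4789 = 1.8533 s

1.8533


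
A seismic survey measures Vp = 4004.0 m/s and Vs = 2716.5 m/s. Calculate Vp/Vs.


Vp/Vs = 4004.0 / 2716.5
= 1.474

1.474


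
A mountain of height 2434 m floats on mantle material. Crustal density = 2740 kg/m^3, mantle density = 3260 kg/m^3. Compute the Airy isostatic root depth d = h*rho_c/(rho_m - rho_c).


rho_m - rho_c = 3260 - 2740 = 520
d = 2434 * 2740 / 520
= 6669160 / 520
= 12825.31 m

12825.31


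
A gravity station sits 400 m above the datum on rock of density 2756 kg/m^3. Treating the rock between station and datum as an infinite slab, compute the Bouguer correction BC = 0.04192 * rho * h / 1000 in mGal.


BC = 0.04192 * rho * h / 1000
= 0.04192 * 2756 * 400 / 1000
= 46.2126 mGal

46.2126


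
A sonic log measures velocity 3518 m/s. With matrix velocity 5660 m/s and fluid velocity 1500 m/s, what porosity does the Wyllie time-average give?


1/V - 1/Vm = 1/3518 - 1/5660 = 0.00010757
1/Vf - 1/Vm = 1/1500 - 1/5660 = 0.00048999
phi = 0.00010757 / 0.00048999 = 0.2195

0.2195


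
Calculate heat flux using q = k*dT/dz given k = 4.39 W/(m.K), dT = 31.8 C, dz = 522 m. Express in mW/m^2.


q = k * dT / dz * 1000
= 4.39 * 31.8 / 522 * 1000
= 0.267437 * 1000
= 267.4368 mW/m^2

267.4368


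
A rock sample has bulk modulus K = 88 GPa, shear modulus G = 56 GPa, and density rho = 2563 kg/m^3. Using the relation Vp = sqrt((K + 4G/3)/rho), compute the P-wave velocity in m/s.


First compute the effective modulus:
K + 4G/3 = 88e9 + 4*56e9/3 = 162666666666.67 Pa
Then divide by density:
162666666666.67 / 2563 = 63467290.9351 Pa/(kg/m^3)
Take the square root:
Vp = sqrt(63467290.9351) = 7966.64 m/s

7966.64


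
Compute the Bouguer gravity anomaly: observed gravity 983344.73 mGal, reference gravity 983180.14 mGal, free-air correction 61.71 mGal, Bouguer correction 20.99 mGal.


BA = g_obs - g_ref + FAC - BC
= 983344.73 - 983180.14 + 61.71 - 20.99
= 205.31 mGal

205.31


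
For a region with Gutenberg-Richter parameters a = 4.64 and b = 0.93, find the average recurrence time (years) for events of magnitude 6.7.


log10(N) = 4.64 - 0.93*6.7 = -1.591
N = 10^-1.591 = 0.025645
T = 1/N = 1/0.025645 = 38.9942 years

38.9942


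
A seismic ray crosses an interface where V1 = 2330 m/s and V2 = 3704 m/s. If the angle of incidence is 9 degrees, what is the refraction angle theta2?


sin(theta1) = sin(9 deg) = 0.156434
sin(theta2) = V2/V1 * sin(theta1) = 3704/2330 * 0.156434 = 0.248684
theta2 = arcsin(0.248684) = 14.3996 degrees

14.3996


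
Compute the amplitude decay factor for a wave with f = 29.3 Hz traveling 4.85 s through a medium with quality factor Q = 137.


pi*f*t/Q = pi*29.3*4.85/137 = 3.258657
A/A0 = exp(-3.258657) = 0.03844

0.03844


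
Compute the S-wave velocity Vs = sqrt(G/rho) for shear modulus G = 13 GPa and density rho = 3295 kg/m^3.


Convert G to Pa: G = 13e9 Pa
Compute G/rho = 13e9 / 3295 = 3945371.7754
Vs = sqrt(3945371.7754) = 1986.3 m/s

1986.3


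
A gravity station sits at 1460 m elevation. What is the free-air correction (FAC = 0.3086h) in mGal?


FAC = 0.3086 * h
= 0.3086 * 1460
= 450.556 mGal

450.556


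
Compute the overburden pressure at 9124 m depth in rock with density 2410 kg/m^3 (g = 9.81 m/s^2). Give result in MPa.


P = rho * g * z / 1e6
= 2410 * 9.81 * 9124 / 1e6
= 215710520.4 / 1e6
= 215.7105 MPa

215.7105
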